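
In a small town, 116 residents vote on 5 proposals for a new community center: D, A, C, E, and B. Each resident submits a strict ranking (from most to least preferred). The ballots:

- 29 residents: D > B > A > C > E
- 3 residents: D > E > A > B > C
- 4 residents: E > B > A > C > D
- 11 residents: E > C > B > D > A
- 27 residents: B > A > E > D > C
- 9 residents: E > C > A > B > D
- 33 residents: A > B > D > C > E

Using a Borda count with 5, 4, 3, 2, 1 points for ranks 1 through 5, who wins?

D: 29·5 + 3·5 + 4·1 + 11·2 + 27·2 + 9·1 + 33·3 = 348
A: 29·3 + 3·3 + 4·3 + 11·1 + 27·4 + 9·3 + 33·5 = 419
C: 29·2 + 3·1 + 4·2 + 11·4 + 27·1 + 9·4 + 33·2 = 242
E: 29·1 + 3·4 + 4·5 + 11·5 + 27·3 + 9·5 + 33·1 = 275
B: 29·4 + 3·2 + 4·4 + 11·3 + 27·5 + 9·2 + 33·4 = 456
B has the highest Borda score (456).

B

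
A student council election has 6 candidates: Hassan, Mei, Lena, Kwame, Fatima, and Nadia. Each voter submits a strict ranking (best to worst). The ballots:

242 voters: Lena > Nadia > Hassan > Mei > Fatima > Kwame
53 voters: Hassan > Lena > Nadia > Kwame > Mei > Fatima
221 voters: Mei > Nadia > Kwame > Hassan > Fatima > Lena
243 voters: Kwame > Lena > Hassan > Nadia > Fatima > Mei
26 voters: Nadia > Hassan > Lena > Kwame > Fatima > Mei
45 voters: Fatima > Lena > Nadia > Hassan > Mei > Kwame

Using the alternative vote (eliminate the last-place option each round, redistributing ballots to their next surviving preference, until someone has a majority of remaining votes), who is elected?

Round 1: Hassan 53, Mei 221, Lena 242, Kwame 243, Fatima 45, Nadia 26. Eliminate Nadia.
Round 2: Hassan 79, Mei 221, Lena 242, Kwame 243, Fatima 45. Eliminate Fatima.
Round 3: Hassan 79, Mei 221, Lena 287, Kwame 243. Eliminate Hassan.
Round 4: Mei 221, Lena 366, Kwame 243. Eliminate Mei.
Round 5: Lena 366, Kwame 464. Kwame has a majority.

Kwame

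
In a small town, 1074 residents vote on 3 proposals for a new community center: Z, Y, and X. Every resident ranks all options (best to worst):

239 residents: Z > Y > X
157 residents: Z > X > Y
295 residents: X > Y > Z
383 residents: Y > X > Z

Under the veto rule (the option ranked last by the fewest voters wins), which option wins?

Last-place votes: Z 678, Y 157, X 239.
Y is ranked last by the fewest voters, so Y wins.

Y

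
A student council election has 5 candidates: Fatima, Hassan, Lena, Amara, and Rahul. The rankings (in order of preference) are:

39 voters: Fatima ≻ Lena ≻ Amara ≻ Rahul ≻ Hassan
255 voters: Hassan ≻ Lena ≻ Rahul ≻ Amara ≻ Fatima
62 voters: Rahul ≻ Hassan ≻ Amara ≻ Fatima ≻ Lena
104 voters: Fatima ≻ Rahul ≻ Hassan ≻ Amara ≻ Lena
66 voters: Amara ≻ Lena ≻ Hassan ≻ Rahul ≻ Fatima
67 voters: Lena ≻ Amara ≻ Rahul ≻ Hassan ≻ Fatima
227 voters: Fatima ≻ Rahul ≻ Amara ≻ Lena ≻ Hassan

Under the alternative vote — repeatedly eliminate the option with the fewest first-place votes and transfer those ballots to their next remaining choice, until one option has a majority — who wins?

Round 1: Fatima 370, Hassan 255, Lena 67, Amara 66, Rahul 62. Eliminate Rahul.
Round 2: Fatima 370, Hassan 317, Lena 67, Amara 66. Eliminate Amara.
Round 3: Fatima 370, Hassan 317, Lena 133. Eliminate Lena.
Round 4: Fatima 370, Hassan 450. Hassan has a majority.

Hassan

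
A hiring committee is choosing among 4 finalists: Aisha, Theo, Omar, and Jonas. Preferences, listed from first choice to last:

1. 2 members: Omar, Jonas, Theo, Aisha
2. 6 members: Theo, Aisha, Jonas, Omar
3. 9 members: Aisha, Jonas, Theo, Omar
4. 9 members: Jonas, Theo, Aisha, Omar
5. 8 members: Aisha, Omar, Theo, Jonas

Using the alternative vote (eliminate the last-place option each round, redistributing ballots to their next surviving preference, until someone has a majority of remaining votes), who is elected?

Round 1: Aisha 17, Theo 6, Omar 2, Jonas 9. Eliminate Omar.
Round 2: Aisha 17, Theo 6, Jonas 11. Eliminate Theo.
Round 3: Aisha 23, Jonas 11. Aisha has a majority.

Aisha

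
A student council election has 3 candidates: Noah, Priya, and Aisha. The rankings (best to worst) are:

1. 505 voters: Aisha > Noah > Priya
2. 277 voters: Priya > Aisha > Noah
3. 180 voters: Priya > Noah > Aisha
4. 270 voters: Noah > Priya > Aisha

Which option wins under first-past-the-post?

Aisha

First-place votes: Noah 270, Priya 457, Aisha 505.
Aisha has the most first-place votes.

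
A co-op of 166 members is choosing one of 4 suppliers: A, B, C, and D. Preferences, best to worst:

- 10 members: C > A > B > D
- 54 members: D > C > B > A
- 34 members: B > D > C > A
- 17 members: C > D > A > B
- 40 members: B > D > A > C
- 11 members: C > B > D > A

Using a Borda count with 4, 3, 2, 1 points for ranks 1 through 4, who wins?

A: 10·3 + 54·1 + 34·1 + 17·2 + 40·2 + 11·1 = 243
B: 10·2 + 54·2 + 34·4 + 17·1 + 40·4 + 11·3 = 474
C: 10·4 + 54·3 + 34·2 + 17·4 + 40·1 + 11·4 = 422
D: 10·1 + 54·4 + 34·3 + 17·3 + 40·3 + 11·2 = 521
D has the highest Borda score (521).

D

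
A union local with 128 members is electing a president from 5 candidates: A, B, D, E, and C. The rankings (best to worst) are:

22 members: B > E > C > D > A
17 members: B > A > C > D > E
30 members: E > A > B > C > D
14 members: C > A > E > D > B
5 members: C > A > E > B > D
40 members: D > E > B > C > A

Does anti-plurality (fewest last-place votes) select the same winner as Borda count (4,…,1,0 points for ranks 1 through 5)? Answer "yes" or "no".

Anti-plurality — last-place votes: A 62, B 14, D 35, E 17, C 0. Winner: C.
Borda — scores: A 198, B 301, D 213, E 344, C 224. Winner: E.
The two methods disagree.

no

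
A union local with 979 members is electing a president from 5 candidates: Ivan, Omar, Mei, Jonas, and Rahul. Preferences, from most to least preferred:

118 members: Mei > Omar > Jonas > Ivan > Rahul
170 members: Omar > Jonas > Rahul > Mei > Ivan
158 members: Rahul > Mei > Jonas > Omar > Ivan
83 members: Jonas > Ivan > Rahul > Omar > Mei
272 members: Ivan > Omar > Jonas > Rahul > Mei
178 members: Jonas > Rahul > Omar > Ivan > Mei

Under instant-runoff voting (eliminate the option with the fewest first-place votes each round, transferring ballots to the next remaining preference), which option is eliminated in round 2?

Round 1: Ivan 272, Omar 170, Mei 118, Jonas 261, Rahul 158. Eliminate Mei.
Round 2: Ivan 272, Omar 288, Jonas 261, Rahul 158. Eliminate Rahul.

Rahul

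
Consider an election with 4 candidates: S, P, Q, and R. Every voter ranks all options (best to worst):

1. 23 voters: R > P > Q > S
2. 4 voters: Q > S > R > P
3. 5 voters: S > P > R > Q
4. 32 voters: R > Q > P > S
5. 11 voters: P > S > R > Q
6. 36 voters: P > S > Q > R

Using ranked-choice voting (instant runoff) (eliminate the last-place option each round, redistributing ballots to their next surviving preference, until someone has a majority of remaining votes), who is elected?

R

Round 1: S 5, P 47, Q 4, R 55. Eliminate Q.
Round 2: S 9, P 47, R 55. Eliminate S.
Round 3: P 52, R 59. R has a majority.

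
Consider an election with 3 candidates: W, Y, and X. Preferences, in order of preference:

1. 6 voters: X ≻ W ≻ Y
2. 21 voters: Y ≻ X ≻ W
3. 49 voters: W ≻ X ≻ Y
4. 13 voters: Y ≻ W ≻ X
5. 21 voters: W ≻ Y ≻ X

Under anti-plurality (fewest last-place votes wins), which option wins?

Last-place votes: W 21, Y 55, X 34.
W is ranked last by the fewest voters, so W wins.

W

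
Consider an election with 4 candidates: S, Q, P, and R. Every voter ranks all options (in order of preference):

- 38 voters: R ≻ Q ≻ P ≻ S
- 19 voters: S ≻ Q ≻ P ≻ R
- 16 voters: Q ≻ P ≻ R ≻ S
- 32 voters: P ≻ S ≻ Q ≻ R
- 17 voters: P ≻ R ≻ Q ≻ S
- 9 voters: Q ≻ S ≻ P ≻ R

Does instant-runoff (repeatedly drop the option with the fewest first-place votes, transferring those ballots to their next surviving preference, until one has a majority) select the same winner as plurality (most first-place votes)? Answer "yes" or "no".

no

Instant-runoff — R1 S 19, Q 25, P 49, R 38 (S out); R2 Q 44, P 49, R 38 (R out); R3 Q 82, P 49 (Q winner). Winner: Q.
Plurality — first-place votes: S 19, Q 25, P 49, R 38. Winner: P.
The two methods disagree.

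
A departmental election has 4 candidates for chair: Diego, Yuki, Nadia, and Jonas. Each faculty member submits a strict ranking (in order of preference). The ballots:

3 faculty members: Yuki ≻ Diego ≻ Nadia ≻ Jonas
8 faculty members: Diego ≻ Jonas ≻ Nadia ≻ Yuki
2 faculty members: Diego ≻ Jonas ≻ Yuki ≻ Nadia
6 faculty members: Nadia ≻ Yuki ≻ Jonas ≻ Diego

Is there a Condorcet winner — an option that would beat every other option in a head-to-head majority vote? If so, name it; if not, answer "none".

Diego

Diego vs Yuki: 10–9 for Diego.
Diego vs Nadia: 13–6 for Diego.
Diego vs Jonas: 13–6 for Diego.
Diego beats every other option head-to-head.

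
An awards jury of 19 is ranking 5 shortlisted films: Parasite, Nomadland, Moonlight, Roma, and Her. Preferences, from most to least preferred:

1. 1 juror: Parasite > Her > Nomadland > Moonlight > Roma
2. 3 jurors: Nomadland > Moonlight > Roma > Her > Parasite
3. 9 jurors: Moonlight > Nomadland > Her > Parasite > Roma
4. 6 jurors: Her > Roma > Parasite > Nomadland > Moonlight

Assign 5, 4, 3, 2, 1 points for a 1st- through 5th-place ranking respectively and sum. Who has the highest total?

Parasite: 1·5 + 3·1 + 9·2 + 6·3 = 44
Nomadland: 1·3 + 3·5 + 9·4 + 6·2 = 66
Moonlight: 1·2 + 3·4 + 9·5 + 6·1 = 65
Roma: 1·1 + 3·3 + 9·1 + 6·4 = 43
Her: 1·4 + 3·2 + 9·3 + 6·5 = 67
Her has the highest Borda score (67).

Her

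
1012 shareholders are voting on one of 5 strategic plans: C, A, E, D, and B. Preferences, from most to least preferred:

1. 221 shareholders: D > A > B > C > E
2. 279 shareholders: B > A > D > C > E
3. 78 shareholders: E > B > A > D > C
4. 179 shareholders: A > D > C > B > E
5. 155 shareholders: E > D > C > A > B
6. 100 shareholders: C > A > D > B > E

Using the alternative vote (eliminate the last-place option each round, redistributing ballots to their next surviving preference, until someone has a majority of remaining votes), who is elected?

A

Round 1: C 100, A 179, E 233, D 221, B 279. Eliminate C.
Round 2: A 279, E 233, D 221, B 279. Eliminate D.
Round 3: A 500, E 233, B 279. Eliminate E.
Round 4: A 655, B 357. A has a majority.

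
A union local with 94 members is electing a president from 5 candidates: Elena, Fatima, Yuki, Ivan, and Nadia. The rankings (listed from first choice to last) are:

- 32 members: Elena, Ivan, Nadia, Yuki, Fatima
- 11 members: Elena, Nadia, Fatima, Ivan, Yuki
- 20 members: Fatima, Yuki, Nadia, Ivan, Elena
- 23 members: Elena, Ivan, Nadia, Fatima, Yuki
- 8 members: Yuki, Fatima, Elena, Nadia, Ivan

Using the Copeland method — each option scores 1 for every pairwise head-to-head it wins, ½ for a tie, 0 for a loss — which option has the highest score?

Elena: beats Fatima, Yuki, Ivan, and Nadia → score 4.
Fatima: beats Yuki; loses to Elena, Ivan, and Nadia → score 1.
Yuki: loses to Elena, Fatima, Ivan, and Nadia → score 0.
Ivan: beats Fatima, Yuki, and Nadia; loses to Elena → score 3.
Nadia: beats Fatima and Yuki; loses to Elena and Ivan → score 2.
Elena has the best pairwise record.

Elena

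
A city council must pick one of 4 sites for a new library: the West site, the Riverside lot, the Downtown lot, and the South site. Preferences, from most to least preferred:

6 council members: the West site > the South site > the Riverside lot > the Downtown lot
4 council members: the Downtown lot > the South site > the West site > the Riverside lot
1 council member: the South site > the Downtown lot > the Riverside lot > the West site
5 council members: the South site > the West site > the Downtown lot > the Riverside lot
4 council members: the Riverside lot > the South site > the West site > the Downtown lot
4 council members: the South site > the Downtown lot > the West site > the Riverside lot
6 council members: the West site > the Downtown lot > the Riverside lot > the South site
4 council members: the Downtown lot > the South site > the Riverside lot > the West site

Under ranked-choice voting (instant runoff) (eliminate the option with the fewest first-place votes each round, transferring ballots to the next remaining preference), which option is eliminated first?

the Riverside lot

Round 1: the West site 12, the Riverside lot 4, the Downtown lot 8, the South site 10. Eliminate the Riverside lot.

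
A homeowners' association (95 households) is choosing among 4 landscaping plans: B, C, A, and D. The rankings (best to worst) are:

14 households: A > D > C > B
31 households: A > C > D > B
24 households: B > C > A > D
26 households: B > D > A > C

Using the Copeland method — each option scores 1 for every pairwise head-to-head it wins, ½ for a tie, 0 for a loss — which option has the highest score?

B

B: beats C, A, and D → score 3.
C: beats D; loses to B and A → score 1.
A: beats C and D; loses to B → score 2.
D: loses to B, C, and A → score 0.
B has the best pairwise record.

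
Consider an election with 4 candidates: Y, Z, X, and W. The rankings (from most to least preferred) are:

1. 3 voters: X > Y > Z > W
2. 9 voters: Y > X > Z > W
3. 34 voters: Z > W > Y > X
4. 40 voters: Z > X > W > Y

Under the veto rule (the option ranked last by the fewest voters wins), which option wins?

Last-place votes: Y 40, Z 0, X 34, W 12.
Z is ranked last by the fewest voters, so Z wins.

Z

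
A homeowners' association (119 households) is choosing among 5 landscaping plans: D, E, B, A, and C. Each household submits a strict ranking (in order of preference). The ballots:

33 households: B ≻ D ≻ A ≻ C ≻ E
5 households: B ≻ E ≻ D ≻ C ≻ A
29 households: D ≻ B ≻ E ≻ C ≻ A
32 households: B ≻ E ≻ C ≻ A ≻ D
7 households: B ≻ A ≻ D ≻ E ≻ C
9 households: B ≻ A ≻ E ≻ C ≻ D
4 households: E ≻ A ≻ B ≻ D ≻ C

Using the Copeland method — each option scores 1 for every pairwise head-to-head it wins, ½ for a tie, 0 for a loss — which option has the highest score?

D: beats E, A, and C; loses to B → score 3.
E: beats A and C; loses to D and B → score 2.
B: beats D, E, A, and C → score 4.
A: loses to D, E, B, and C → score 0.
C: beats A; loses to D, E, and B → score 1.
B has the best pairwise record.

B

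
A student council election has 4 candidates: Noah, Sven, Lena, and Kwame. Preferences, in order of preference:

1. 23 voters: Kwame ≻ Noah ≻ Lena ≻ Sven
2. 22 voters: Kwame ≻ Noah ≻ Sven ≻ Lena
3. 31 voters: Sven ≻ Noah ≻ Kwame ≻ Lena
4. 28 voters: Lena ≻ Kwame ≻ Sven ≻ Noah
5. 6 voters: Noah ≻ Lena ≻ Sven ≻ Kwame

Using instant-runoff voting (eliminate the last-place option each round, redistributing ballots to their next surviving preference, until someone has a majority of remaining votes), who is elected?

Kwame

Round 1: Noah 6, Sven 31, Lena 28, Kwame 45. Eliminate Noah.
Round 2: Sven 31, Lena 34, Kwame 45. Eliminate Sven.
Round 3: Lena 34, Kwame 76. Kwame has a majority.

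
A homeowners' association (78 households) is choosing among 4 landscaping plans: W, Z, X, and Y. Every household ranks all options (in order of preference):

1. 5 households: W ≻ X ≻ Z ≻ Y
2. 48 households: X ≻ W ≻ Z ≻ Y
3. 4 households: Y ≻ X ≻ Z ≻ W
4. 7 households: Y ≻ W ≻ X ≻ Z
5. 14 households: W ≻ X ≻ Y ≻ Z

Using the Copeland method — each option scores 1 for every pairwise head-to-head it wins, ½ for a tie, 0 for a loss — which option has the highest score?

W: beats Z and Y; loses to X → score 2.
Z: beats Y; loses to W and X → score 1.
X: beats W, Z, and Y → score 3.
Y: loses to W, Z, and X → score 0.
X has the best pairwise record.

X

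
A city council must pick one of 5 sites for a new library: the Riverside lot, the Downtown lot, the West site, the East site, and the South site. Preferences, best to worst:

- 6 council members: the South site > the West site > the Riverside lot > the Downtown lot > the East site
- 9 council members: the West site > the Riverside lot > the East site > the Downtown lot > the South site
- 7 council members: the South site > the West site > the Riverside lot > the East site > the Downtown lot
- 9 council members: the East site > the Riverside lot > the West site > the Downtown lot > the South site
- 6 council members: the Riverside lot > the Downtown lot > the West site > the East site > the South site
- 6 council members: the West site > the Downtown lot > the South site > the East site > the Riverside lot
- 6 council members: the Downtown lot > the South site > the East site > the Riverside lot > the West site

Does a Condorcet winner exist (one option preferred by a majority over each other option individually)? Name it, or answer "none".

the West site vs the Riverside lot: 28–21 for the West site.
the West site vs the Downtown lot: 37–12 for the West site.
the West site vs the East site: 34–15 for the West site.
the West site vs the South site: 30–19 for the West site.
the West site beats every other option head-to-head.

the West site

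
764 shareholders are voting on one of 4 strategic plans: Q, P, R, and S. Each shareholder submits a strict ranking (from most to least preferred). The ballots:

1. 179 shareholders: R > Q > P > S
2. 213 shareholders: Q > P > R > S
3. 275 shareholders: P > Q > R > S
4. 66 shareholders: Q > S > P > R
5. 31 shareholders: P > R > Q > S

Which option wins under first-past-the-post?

P

First-place votes: Q 279, P 306, R 179, S 0.
P has the most first-place votes.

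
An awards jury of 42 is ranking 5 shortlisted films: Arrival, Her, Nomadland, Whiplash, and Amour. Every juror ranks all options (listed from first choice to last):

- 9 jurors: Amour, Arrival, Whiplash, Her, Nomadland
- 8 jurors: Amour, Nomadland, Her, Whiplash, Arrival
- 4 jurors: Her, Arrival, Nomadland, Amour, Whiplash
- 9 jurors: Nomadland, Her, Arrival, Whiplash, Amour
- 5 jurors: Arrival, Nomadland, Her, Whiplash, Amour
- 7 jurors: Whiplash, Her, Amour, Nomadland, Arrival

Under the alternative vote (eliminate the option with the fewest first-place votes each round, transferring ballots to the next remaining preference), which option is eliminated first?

Round 1: Arrival 5, Her 4, Nomadland 9, Whiplash 7, Amour 17. Eliminate Her.

Her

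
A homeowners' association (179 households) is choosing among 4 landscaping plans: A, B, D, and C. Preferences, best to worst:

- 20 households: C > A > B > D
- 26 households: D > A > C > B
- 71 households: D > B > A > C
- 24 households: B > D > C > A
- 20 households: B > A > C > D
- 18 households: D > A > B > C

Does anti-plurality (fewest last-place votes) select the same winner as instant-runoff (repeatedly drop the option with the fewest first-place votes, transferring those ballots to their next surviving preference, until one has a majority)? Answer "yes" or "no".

Anti-plurality — last-place votes: A 24, B 26, D 40, C 89. Winner: A.
Instant-runoff — R1 A 0, B 44, D 115, C 20 (D winner). Winner: D.
The two methods disagree.

no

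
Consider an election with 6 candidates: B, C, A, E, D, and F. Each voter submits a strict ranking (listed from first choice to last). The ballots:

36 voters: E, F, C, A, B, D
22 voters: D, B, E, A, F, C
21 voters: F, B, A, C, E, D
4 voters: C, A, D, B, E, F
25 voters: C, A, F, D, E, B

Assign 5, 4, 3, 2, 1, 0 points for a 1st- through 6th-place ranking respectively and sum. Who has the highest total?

F

B: 36·1 + 22·4 + 21·4 + 4·2 + 25·0 = 216
C: 36·3 + 22·0 + 21·2 + 4·5 + 25·5 = 295
A: 36·2 + 22·2 + 21·3 + 4·4 + 25·4 = 295
E: 36·5 + 22·3 + 21·1 + 4·1 + 25·1 = 296
D: 36·0 + 22·5 + 21·0 + 4·3 + 25·2 = 172
F: 36·4 + 22·1 + 21·5 + 4·0 + 25·3 = 346
F has the highest Borda score (346).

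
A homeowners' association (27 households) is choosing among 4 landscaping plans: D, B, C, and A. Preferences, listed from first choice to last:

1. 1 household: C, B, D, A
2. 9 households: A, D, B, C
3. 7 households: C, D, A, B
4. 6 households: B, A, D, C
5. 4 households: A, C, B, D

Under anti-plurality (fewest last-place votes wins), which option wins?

Last-place votes: D 4, B 7, C 15, A 1.
A is ranked last by the fewest voters, so A wins.

A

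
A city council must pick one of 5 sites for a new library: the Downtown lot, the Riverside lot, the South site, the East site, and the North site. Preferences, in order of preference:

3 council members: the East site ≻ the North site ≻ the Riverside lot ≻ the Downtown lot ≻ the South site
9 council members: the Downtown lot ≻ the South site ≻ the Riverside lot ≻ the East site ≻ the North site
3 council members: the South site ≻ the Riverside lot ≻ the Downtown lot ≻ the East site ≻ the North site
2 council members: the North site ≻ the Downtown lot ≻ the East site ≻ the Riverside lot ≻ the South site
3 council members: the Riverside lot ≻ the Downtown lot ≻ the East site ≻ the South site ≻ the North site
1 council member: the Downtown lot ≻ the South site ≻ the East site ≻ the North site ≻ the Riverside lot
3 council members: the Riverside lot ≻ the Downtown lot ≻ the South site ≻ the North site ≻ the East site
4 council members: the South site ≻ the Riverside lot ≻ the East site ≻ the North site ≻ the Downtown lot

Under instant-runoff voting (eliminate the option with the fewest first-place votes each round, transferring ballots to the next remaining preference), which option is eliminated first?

Round 1: the Downtown lot 10, the Riverside lot 6, the South site 7, the East site 3, the North site 2. Eliminate the North site.

the North site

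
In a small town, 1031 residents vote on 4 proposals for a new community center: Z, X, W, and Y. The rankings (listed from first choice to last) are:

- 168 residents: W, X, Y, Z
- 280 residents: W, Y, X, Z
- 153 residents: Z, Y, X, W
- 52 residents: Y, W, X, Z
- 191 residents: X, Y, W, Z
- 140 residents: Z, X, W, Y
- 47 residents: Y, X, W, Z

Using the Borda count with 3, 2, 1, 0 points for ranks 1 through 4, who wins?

W

Z: 168·0 + 280·0 + 153·3 + 52·0 + 191·0 + 140·3 + 47·0 = 879
X: 168·2 + 280·1 + 153·1 + 52·1 + 191·3 + 140·2 + 47·2 = 1768
W: 168·3 + 280·3 + 153·0 + 52·2 + 191·1 + 140·1 + 47·1 = 1826
Y: 168·1 + 280·2 + 153·2 + 52·3 + 191·2 + 140·0 + 47·3 = 1713
W has the highest Borda score (1826).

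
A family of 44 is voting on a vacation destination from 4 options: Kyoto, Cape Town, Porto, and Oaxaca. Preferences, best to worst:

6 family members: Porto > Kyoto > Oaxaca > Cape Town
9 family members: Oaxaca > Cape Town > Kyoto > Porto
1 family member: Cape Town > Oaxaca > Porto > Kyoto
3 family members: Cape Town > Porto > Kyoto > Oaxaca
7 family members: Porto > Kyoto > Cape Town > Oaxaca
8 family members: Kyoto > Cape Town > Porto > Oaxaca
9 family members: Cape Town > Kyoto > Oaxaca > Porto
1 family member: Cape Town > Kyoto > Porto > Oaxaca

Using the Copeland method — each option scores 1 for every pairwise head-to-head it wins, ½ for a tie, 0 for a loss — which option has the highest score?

Kyoto: beats Porto and Oaxaca; loses to Cape Town → score 2.
Cape Town: beats Kyoto, Porto, and Oaxaca → score 3.
Porto: beats Oaxaca; loses to Kyoto and Cape Town → score 1.
Oaxaca: loses to Kyoto, Cape Town, and Porto → score 0.
Cape Town has the best pairwise record.

Cape Town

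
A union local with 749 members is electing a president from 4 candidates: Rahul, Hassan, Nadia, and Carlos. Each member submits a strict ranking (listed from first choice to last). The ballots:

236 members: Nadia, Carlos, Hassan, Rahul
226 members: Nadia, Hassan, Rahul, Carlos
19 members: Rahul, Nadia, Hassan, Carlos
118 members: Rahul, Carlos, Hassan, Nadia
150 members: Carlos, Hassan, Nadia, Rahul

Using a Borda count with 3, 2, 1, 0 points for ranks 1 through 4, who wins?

Nadia

Rahul: 236·0 + 226·1 + 19·3 + 118·3 + 150·0 = 637
Hassan: 236·1 + 226·2 + 19·1 + 118·1 + 150·2 = 1125
Nadia: 236·3 + 226·3 + 19·2 + 118·0 + 150·1 = 1574
Carlos: 236·2 + 226·0 + 19·0 + 118·2 + 150·3 = 1158
Nadia has the highest Borda score (1574).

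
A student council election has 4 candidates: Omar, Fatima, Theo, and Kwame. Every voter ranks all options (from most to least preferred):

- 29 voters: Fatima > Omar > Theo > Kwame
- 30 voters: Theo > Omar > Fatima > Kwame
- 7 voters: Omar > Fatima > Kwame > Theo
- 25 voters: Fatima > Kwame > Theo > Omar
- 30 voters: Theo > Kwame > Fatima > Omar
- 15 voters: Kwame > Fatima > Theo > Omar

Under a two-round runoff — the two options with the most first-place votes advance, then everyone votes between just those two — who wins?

Round 1 first-place votes: Omar 7, Fatima 54, Theo 60, Kwame 15.
Theo and Fatima advance.
Runoff: Theo is preferred to Fatima by 60 voters; Fatima by 76.
Fatima wins the runoff.

Fatima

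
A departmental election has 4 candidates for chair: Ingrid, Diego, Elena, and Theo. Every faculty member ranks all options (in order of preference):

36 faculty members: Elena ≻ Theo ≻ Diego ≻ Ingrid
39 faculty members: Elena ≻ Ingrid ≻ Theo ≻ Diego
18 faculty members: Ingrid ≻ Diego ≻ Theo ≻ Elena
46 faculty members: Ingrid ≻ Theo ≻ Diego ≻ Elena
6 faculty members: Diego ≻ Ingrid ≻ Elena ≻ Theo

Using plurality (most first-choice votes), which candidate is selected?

First-place votes: Ingrid 64, Diego 6, Elena 75, Theo 0.
Elena has the most first-place votes.

Elena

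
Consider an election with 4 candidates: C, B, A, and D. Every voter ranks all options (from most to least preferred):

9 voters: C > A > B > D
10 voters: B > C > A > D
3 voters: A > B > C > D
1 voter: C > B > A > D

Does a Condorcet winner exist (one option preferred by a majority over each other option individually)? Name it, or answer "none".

Checking pairwise contests:
B beats C 13–10.
A beats B 12–11.
C beats A 20–3.
C beats D 23–0.
Every option loses at least one head-to-head, so there is no Condorcet winner.

none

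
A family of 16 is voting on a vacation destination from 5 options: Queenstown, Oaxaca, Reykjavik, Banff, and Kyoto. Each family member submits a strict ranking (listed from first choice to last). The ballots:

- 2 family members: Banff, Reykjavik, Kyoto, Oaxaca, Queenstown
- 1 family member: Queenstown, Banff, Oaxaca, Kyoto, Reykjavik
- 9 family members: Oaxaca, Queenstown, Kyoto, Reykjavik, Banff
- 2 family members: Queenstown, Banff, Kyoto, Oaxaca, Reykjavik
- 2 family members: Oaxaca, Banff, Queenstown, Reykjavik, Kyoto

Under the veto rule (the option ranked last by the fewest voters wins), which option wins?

Oaxaca

Last-place votes: Queenstown 2, Oaxaca 0, Reykjavik 3, Banff 9, Kyoto 2.
Oaxaca is ranked last by the fewest voters, so Oaxaca wins.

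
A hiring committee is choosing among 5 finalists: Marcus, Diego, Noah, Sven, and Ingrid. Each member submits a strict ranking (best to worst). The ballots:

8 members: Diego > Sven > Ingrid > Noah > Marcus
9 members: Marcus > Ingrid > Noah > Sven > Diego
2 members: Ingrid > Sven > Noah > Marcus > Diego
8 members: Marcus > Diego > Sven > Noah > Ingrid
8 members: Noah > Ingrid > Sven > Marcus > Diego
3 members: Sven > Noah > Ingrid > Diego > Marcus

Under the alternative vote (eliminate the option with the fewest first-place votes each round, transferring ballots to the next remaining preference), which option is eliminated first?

Ingrid

Round 1: Marcus 17, Diego 8, Noah 8, Sven 3, Ingrid 2. Eliminate Ingrid.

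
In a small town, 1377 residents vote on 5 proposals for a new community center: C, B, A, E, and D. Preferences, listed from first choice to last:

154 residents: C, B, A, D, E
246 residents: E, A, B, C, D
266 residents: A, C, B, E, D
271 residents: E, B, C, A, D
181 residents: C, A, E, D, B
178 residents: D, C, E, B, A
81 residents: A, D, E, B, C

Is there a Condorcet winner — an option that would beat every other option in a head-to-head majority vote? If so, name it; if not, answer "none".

C

C vs B: 779–598 for C.
C vs A: 784–593 for C.
C vs E: 779–598 for C.
C vs D: 1118–259 for C.
C beats every other option head-to-head.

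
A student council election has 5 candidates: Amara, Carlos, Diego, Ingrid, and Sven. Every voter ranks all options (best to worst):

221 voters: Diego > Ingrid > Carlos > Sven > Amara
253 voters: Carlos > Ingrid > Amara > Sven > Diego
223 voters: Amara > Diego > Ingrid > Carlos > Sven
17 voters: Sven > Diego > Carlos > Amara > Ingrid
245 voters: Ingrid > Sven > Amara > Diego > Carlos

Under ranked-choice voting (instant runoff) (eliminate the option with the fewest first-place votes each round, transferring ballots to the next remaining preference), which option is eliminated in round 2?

Round 1: Amara 223, Carlos 253, Diego 221, Ingrid 245, Sven 17. Eliminate Sven.
Round 2: Amara 223, Carlos 253, Diego 238, Ingrid 245. Eliminate Amara.

Amara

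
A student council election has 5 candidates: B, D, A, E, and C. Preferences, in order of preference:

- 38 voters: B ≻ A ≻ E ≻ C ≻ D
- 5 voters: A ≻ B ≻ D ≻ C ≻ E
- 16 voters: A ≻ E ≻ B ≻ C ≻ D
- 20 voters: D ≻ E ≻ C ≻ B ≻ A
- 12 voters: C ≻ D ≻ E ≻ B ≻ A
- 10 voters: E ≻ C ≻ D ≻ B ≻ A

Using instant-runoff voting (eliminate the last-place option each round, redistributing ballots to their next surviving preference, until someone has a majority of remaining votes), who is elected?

Round 1: B 38, D 20, A 21, E 10, C 12. Eliminate E.
Round 2: B 38, D 20, A 21, C 22. Eliminate D.
Round 3: B 38, A 21, C 42. Eliminate A.
Round 4: B 59, C 42. B has a majority.

B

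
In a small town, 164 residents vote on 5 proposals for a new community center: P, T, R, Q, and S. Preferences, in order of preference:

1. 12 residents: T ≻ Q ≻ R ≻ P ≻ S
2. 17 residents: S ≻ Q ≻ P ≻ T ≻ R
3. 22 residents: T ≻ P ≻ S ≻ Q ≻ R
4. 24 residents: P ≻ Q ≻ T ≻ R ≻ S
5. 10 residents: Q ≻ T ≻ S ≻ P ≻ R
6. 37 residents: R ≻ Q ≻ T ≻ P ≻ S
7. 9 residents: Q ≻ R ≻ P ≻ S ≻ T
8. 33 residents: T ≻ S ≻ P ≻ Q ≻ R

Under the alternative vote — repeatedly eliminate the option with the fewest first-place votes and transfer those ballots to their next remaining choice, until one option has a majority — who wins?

Round 1: P 24, T 67, R 37, Q 19, S 17. Eliminate S.
Round 2: P 24, T 67, R 37, Q 36. Eliminate P.
Round 3: T 67, R 37, Q 60. Eliminate R.
Round 4: T 67, Q 97. Q has a majority.

Q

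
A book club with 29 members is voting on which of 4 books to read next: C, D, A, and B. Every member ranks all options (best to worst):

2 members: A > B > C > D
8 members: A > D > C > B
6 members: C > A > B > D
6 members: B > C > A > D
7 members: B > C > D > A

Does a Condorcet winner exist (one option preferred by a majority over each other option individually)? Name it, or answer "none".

none

Checking pairwise contests:
B beats C 15–14.
C beats D 21–8.
C beats A 19–10.
A beats B 16–13.
Every option loses at least one head-to-head, so there is no Condorcet winner.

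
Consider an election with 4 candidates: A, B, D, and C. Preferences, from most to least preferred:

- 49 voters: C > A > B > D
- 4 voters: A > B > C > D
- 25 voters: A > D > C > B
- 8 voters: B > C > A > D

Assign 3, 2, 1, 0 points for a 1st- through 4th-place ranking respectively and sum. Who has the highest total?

A

A: 49·2 + 4·3 + 25·3 + 8·1 = 193
B: 49·1 + 4·2 + 25·0 + 8·3 = 81
D: 49·0 + 4·0 + 25·2 + 8·0 = 50
C: 49·3 + 4·1 + 25·1 + 8·2 = 192
A has the highest Borda score (193).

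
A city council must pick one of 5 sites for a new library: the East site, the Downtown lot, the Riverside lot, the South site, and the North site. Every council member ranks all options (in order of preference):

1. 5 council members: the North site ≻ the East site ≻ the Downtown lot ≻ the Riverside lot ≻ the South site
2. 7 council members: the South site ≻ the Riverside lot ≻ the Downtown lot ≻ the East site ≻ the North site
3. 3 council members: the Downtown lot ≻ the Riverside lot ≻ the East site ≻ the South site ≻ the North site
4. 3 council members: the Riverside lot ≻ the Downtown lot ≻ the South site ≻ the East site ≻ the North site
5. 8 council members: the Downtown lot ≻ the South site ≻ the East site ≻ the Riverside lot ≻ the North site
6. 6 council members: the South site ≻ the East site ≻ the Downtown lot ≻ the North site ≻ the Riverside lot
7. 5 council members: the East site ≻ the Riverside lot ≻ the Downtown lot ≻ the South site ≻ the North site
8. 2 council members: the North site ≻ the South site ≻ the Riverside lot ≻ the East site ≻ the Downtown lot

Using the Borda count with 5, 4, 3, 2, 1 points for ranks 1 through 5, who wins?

the East site: 5·4 + 7·2 + 3·3 + 3·2 + 8·3 + 6·4 + 5·5 + 2·2 = 126
the Downtown lot: 5·3 + 7·3 + 3·5 + 3·4 + 8·5 + 6·3 + 5·3 + 2·1 = 138
the Riverside lot: 5·2 + 7·4 + 3·4 + 3·5 + 8·2 + 6·1 + 5·4 + 2·3 = 113
the South site: 5·1 + 7·5 + 3·2 + 3·3 + 8·4 + 6·5 + 5·2 + 2·4 = 135
the North site: 5·5 + 7·1 + 3·1 + 3·1 + 8·1 + 6·2 + 5·1 + 2·5 = 73
the Downtown lot has the highest Borda score (138).

the Downtown lot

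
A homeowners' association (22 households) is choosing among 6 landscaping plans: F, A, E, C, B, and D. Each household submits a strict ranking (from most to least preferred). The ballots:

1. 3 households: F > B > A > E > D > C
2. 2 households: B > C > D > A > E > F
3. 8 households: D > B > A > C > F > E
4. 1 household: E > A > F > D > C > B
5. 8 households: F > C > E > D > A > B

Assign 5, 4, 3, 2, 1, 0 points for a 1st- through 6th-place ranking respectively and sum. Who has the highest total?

F: 3·5 + 2·0 + 8·1 + 1·3 + 8·5 = 66
A: 3·3 + 2·2 + 8·3 + 1·4 + 8·1 = 49
E: 3·2 + 2·1 + 8·0 + 1·5 + 8·3 = 37
C: 3·0 + 2·4 + 8·2 + 1·1 + 8·4 = 57
B: 3·4 + 2·5 + 8·4 + 1·0 + 8·0 = 54
D: 3·1 + 2·3 + 8·5 + 1·2 + 8·2 = 67
D has the highest Borda score (67).

D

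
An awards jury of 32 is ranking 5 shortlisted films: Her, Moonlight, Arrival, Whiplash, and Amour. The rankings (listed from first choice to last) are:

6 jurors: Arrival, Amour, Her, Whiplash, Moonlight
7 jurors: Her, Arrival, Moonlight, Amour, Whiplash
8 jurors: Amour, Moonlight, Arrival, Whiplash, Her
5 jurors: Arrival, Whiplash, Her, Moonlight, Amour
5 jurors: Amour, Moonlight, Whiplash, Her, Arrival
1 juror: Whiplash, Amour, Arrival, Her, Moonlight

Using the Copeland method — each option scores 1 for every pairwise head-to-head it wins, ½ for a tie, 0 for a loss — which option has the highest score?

Arrival

Her: beats Moonlight; loses to Arrival, Whiplash, and Amour → score 1.
Moonlight: beats Whiplash; loses to Her, Arrival, and Amour → score 1.
Arrival: beats Her, Moonlight, Whiplash, and Amour → score 4.
Whiplash: beats Her; loses to Moonlight, Arrival, and Amour → score 1.
Amour: beats Her, Moonlight, and Whiplash; loses to Arrival → score 3.
Arrival has the best pairwise record.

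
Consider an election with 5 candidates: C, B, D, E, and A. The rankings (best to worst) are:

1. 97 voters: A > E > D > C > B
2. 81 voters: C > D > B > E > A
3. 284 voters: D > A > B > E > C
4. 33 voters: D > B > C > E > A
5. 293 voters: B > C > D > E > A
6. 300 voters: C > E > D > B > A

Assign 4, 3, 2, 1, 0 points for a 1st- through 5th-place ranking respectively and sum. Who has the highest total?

D

C: 97·1 + 81·4 + 284·0 + 33·2 + 293·3 + 300·4 = 2566
B: 97·0 + 81·2 + 284·2 + 33·3 + 293·4 + 300·1 = 2301
D: 97·2 + 81·3 + 284·4 + 33·4 + 293·2 + 300·2 = 2891
E: 97·3 + 81·1 + 284·1 + 33·1 + 293·1 + 300·3 = 1882
A: 97·4 + 81·0 + 284·3 + 33·0 + 293·0 + 300·0 = 1240
D has the highest Borda score (2891).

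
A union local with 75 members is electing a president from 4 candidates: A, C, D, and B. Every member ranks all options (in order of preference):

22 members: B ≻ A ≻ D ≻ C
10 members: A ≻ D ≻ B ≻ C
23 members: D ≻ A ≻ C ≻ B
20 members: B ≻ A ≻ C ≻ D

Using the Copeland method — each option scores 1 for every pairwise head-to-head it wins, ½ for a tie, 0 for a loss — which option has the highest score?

A: beats C and D; loses to B → score 2.
C: loses to A, D, and B → score 0.
D: beats C; loses to A and B → score 1.
B: beats A, C, and D → score 3.
B has the best pairwise record.

B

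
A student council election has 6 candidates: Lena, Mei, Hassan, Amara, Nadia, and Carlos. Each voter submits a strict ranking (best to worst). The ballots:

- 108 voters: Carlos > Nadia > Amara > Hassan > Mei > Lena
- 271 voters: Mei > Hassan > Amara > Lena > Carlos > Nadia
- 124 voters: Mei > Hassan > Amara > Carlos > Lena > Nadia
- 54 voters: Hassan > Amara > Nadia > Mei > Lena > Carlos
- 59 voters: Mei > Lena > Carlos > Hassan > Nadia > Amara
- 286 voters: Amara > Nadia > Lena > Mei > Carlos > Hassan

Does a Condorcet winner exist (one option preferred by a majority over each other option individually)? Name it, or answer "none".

Mei vs Lena: 616–286 for Mei.
Mei vs Hassan: 740–162 for Mei.
Mei vs Amara: 454–448 for Mei.
Mei vs Nadia: 454–448 for Mei.
Mei vs Carlos: 794–108 for Mei.
Mei beats every other option head-to-head.

Mei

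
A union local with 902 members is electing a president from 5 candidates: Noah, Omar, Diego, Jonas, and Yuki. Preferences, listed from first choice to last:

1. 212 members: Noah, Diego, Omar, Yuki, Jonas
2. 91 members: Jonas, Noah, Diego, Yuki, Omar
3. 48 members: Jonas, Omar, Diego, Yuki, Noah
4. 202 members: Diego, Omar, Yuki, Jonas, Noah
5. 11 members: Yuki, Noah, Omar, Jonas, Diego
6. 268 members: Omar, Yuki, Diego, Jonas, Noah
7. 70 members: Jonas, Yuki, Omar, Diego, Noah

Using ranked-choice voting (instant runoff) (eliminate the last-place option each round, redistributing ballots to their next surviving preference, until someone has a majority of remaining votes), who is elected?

Omar

Round 1: Noah 212, Omar 268, Diego 202, Jonas 209, Yuki 11. Eliminate Yuki.
Round 2: Noah 223, Omar 268, Diego 202, Jonas 209. Eliminate Diego.
Round 3: Noah 223, Omar 470, Jonas 209. Omar has a majority.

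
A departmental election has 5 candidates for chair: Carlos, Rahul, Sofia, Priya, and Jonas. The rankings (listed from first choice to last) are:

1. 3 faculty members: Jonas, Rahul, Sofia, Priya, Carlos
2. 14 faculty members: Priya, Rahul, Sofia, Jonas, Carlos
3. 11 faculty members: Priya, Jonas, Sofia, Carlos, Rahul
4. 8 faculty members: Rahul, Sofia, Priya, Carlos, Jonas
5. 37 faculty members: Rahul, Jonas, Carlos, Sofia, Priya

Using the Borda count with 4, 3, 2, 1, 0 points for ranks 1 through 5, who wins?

Carlos: 3·0 + 14·0 + 11·1 + 8·1 + 37·2 = 93
Rahul: 3·3 + 14·3 + 11·0 + 8·4 + 37·4 = 231
Sofia: 3·2 + 14·2 + 11·2 + 8·3 + 37·1 = 117
Priya: 3·1 + 14·4 + 11·4 + 8·2 + 37·0 = 119
Jonas: 3·4 + 14·1 + 11·3 + 8·0 + 37·3 = 170
Rahul has the highest Borda score (231).

Rahul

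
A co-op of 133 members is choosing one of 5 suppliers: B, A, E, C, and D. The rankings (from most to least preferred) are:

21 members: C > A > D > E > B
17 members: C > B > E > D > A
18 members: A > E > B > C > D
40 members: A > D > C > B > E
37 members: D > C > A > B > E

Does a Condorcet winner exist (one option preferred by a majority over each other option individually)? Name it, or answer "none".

none

Checking pairwise contests:
A beats B 116–17.
C beats A 75–58.
B beats E 94–39.
D beats C 77–56.
A beats D 79–54.
Every option loses at least one head-to-head, so there is no Condorcet winner.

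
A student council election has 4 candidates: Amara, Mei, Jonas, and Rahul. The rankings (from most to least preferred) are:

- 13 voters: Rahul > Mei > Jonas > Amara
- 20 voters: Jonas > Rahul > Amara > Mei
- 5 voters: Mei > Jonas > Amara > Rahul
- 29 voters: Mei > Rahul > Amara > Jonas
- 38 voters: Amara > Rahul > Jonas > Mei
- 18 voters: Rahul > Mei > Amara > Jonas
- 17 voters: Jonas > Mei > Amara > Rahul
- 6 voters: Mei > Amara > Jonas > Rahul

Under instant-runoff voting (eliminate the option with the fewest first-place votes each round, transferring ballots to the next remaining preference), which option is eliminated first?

Rahul

Round 1: Amara 38, Mei 40, Jonas 37, Rahul 31. Eliminate Rahul.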